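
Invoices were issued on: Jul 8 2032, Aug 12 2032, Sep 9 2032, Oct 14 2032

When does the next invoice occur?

All dates are Thursdays, 35, 28, 35 days apart.
Specifically, the 2nd Thursday of each month.
2nd Thursday of November 2032: Nov 11 2032.

Nov 11 2032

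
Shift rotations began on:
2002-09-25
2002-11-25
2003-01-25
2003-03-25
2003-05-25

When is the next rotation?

Gaps: 61, 61, 59, 61 days — not constant. Every event is on the 25th of the month.
Pattern: the 25th of every 2 months.
July 2003: 2003-07-25.

2003-07-25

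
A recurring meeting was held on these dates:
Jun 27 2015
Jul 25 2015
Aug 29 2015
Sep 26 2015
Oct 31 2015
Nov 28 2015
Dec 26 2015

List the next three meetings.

Every date is a Saturday; gaps 28, 35, 28, 35, 28, 28 days.
Each is the last Saturday of its month (at least one falls on the 29th or later, ruling out '4th Saturday').
Last Saturday of January 2016: Jan 30 2016.
Last Saturday of February 2016: Feb 27 2016.
Last Saturday of March 2016: Mar 26 2016.

Jan 30 2016, Feb 27 2016, Mar 26 2016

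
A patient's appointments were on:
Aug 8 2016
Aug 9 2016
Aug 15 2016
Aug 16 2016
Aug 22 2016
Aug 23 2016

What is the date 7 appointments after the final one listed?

Every event lands on a Monday or Tuesday (gaps cycle 1, 6, 1, 6, 1).
So the schedule is: every Monday and Tuesday.
Next Monday: Aug 29 2016.
The following Tuesday is Aug 30 2016.
The following Monday is Sep 5 2016.
The following Tuesday is Sep 6 2016.
The following Monday is Sep 12 2016.
The following Tuesday is Sep 13 2016.
The following Monday is Sep 19 2016.

Sep 19 2016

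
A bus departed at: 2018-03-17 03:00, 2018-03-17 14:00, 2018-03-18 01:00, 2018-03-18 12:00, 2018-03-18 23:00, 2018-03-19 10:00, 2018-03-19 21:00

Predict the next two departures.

2018-03-20 08:00, 2018-03-20 19:00

The interval is a steady 11 hours (11, 11, 11, 11, 11, 11).
2018-03-19 21:00 + 11 h = 2018-03-20 08:00.
2018-03-20 08:00 + 11 h = 2018-03-20 19:00.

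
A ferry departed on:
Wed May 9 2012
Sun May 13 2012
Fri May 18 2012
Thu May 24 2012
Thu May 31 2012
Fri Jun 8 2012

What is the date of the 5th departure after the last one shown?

Thu Aug 2 2012

Intervals are 4, 5, 6, 7, 8 days — an arithmetic progression with common difference 1.
Next gap: 9 days. Fri Jun 8 2012 + 9 days = Sun Jun 17 2012.
Next gap: 10 days. Sun Jun 17 2012 + 10 days = Wed Jun 27 2012.
Next gap: 11 days. Wed Jun 27 2012 + 11 days = Sun Jul 8 2012.
Next gap: 12 days. Sun Jul 8 2012 + 12 days = Fri Jul 20 2012.
Next gap: 13 days. Fri Jul 20 2012 + 13 days = Thu Aug 2 2012.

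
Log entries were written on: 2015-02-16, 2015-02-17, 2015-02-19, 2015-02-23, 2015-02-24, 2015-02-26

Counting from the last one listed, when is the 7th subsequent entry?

The gap pattern 1, 2, 4, 1, 2 repeats every 3 events.
These are the Mondays, Tuesdays and Thursdays of each week.
Next Monday: 2015-03-02.
Next Tuesday: 2015-03-03.
Next Thursday: 2015-03-05.
The following Monday is 2015-03-09.
The following Tuesday is 2015-03-10.
Next Thursday: 2015-03-12.
Next Monday: 2015-03-16.

2015-03-16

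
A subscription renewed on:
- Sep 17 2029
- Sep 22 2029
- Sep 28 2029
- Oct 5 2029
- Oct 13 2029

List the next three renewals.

Oct 22 2029, Nov 1 2029, Nov 12 2029

Gaps: 5, 6, 7, 8 days — each gap is 1 larger than the previous one.
Next gap: 9 days. Oct 13 2029 + 9 days = Oct 22 2029.
Next gap: 10 days. Oct 22 2029 + 10 days = Nov 1 2029.
Next gap: 11 days. Nov 1 2029 + 11 days = Nov 12 2029.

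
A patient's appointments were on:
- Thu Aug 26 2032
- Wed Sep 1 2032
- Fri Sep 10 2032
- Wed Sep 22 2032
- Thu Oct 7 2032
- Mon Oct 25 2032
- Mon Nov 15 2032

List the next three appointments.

Thu Dec 9 2032, Wed Jan 5 2033, Fri Feb 4 2033

The spacing grows by 3 each time: 6, 9, 12, 15, 18, 21 days.
Next gap: 24 days. Mon Nov 15 2032 + 24 days = Thu Dec 9 2032.
Next gap: 27 days. Thu Dec 9 2032 + 27 days = Wed Jan 5 2033.
Next gap: 30 days. Wed Jan 5 2033 + 30 days = Fri Feb 4 2033.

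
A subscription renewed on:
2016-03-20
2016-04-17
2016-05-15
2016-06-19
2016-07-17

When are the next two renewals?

Gaps: 28, 28, 35, 28 days — a mix of 28 and 35. Every date is a Sunday.
Each is the 3rd Sunday of its month.
August 2016 — 3rd Sunday is 2016-08-21.
September 2016 — 3rd Sunday is 2016-09-18.

2016-08-21, 2016-09-18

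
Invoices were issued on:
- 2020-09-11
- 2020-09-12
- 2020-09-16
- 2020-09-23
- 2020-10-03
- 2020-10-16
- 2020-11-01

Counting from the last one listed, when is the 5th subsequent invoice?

2021-03-06

Intervals are 1, 4, 7, 10, 13, 16 days — an arithmetic progression with common difference 3.
Next gap: 19 days. 2020-11-01 + 19 days = 2020-11-20.
Next gap: 22 days. 2020-11-20 + 22 days = 2020-12-12.
Next gap: 25 days. 2020-12-12 + 25 days = 2021-01-06.
Next gap: 28 days. 2021-01-06 + 28 days = 2021-02-03.
Next gap: 31 days. 2021-02-03 + 31 days = 2021-03-06.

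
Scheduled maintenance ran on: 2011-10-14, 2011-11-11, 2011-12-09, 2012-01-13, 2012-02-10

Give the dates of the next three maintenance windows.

All dates are Fridays, 28, 28, 35, 28 days apart.
Specifically, the 2nd Friday of each month.
2nd Friday of March 2012: 2012-03-09.
April 2012 — 2nd Friday is 2012-04-13.
May 2012 — 2nd Friday is 2012-05-11.

2012-03-09, 2012-04-13, 2012-05-11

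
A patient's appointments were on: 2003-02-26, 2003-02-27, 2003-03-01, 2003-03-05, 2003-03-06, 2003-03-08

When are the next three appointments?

2003-03-12, 2003-03-13, 2003-03-15

Gaps: 1, 2, 4, 1, 2 days — not constant, but cyclic with period 3.
The events fall on every Wednesday, Thursday and Saturday.
Next Wednesday: 2003-03-12.
The following Thursday is 2003-03-13.
Next Saturday: 2003-03-15.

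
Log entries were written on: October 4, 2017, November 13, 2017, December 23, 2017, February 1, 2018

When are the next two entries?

Gaps between consecutive events: 40, 40, 40 days — a constant 40-day interval.
February 1, 2018 + 40 days = March 13, 2018.
March 13, 2018 + 40 days = April 22, 2018.

March 13, 2018; April 22, 2018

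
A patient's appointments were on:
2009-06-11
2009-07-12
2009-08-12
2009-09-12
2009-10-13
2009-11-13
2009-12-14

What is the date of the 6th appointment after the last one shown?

Gaps between consecutive events: 31, 31, 31, 31, 31, 31 days — a constant 31-day interval.
2009-12-14 + 31 days = 2010-01-14.
2010-01-14 + 31 days = 2010-02-14.
2010-02-14 + 31 days = 2010-03-17.
2010-03-17 + 31 days = 2010-04-17.
2010-04-17 + 31 days = 2010-05-18.
2010-05-18 + 31 days = 2010-06-18.

2010-06-18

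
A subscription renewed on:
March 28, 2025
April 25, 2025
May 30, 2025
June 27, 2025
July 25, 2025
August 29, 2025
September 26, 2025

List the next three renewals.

October 31, 2025; November 28, 2025; December 26, 2025

Every date is a Friday; gaps 28, 35, 28, 28, 35, 28 days.
Each is the last Friday of its month (at least one falls on the 29th or later, ruling out '4th Friday').
October 2025 ends with Friday October 31, 2025.
Last Friday of November 2025: November 28, 2025.
Last Friday of December 2025: December 26, 2025.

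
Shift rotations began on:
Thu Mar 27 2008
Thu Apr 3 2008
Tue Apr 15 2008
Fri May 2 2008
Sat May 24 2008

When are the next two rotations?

Fri Jun 20 2008, Tue Jul 22 2008

The spacing grows by 5 each time: 7, 12, 17, 22 days.
Next gap: 27 days. Sat May 24 2008 + 27 days = Fri Jun 20 2008.
Next gap: 32 days. Fri Jun 20 2008 + 32 days = Tue Jul 22 2008.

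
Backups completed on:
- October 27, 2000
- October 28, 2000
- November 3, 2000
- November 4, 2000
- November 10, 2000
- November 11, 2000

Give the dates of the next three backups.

November 17, 2000; November 18, 2000; November 24, 2000

The gap pattern 1, 6, 1, 6, 1 repeats every 2 events.
These are the Fridays and Saturdays of each week.
The following Friday is November 17, 2000.
Next Saturday: November 18, 2000.
Next Friday: November 24, 2000.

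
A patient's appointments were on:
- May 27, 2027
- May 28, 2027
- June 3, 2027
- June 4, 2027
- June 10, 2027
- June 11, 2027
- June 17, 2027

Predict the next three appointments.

Every event lands on a Thursday or Friday (gaps cycle 1, 6, 1, 6, 1, 6).
So the schedule is: every Thursday and Friday.
Next Friday: June 18, 2027.
Next Thursday: June 24, 2027.
Next Friday: June 25, 2027.

June 18, 2027; June 24, 2027; June 25, 2027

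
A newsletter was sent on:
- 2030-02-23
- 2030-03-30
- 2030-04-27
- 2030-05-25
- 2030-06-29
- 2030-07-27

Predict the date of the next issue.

All Saturdays; the gaps (35, 28, 28, 35, 28) vary with month length.
This is the last Saturday of each month.
Last Saturday of August 2030: 2030-08-31.

2030-08-31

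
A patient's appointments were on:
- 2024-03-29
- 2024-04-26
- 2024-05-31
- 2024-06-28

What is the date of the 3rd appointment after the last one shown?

2024-09-27

Every date is a Friday; gaps 28, 35, 28 days.
Each is the last Friday of its month (at least one falls on the 29th or later, ruling out '4th Friday').
Last Friday of July 2024: 2024-07-26.
Last Friday of August 2024: 2024-08-30.
September 2024 ends with Friday 2024-09-27.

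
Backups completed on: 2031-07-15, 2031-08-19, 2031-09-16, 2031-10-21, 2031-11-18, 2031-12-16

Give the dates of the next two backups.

2032-01-20, 2032-02-17

These are Tuesdays at 28- or 35-day spacing (35, 28, 35, 28, 28).
The pattern: 3rd Tuesday of the month.
3rd Tuesday of January 2032: 2032-01-20.
February 2032 — 3rd Tuesday is 2032-02-17.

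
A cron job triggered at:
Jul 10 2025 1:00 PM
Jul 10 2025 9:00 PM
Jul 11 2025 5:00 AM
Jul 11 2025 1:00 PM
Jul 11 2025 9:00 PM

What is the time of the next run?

Spacing: 8, 8, 8, 8 h — constant 8 h.
Jul 11 2025 9:00 PM + 8 h = Jul 12 2025 5:00 AM.

Jul 12 2025 5:00 AM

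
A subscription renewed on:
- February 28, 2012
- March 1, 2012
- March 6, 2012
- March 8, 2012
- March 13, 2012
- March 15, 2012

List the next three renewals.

The gap pattern 2, 5, 2, 5, 2 repeats every 2 events.
These are the Tuesdays and Thursdays of each week.
Next Tuesday: March 20, 2012.
The following Thursday is March 22, 2012.
The following Tuesday is March 27, 2012.

March 20, 2012; March 22, 2012; March 27, 2012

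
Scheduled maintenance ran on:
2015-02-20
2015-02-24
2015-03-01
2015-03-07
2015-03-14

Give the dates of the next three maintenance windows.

The spacing grows by 1 each time: 4, 5, 6, 7 days.
Next gap: 8 days. 2015-03-14 + 8 days = 2015-03-22.
Next gap: 9 days. 2015-03-22 + 9 days = 2015-03-31.
Next gap: 10 days. 2015-03-31 + 10 days = 2015-04-10.

2015-03-22, 2015-03-31, 2015-04-10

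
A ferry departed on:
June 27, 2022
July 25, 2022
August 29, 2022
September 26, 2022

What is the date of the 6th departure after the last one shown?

These are Mondays with 28, 35, 28-day gaps.
Each is the final Monday of its month — August 29, 2022 is past the 28th, so '4th Monday' doesn't fit.
Last Monday of October 2022: October 31, 2022.
Last Monday of November 2022: November 28, 2022.
Last Monday of December 2022: December 26, 2022.
January 2023 ends with Monday January 30, 2023.
Last Monday of February 2023: February 27, 2023.
March 2023 ends with Monday March 27, 2023.

March 27, 2023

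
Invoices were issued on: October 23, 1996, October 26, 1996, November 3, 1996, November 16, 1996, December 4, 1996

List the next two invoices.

Gaps: 3, 8, 13, 18 days — each gap is 5 larger than the previous one.
Next gap: 23 days. December 4, 1996 + 23 days = December 27, 1996.
Next gap: 28 days. December 27, 1996 + 28 days = January 24, 1997.

December 27, 1996; January 24, 1997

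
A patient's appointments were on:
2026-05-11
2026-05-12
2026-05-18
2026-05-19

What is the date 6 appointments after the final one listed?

Gaps: 1, 6, 1 days — not constant, but cyclic with period 2.
The events fall on every Monday and Tuesday.
The following Monday is 2026-05-25.
Next Tuesday: 2026-05-26.
The following Monday is 2026-06-01.
The following Tuesday is 2026-06-02.
Next Monday: 2026-06-08.
Next Tuesday: 2026-06-09.

2026-06-09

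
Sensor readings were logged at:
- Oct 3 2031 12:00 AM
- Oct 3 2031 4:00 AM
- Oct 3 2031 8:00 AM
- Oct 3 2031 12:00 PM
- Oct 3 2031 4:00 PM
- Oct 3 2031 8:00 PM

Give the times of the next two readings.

The interval is a steady 4 hours (4, 4, 4, 4, 4).
Oct 3 2031 8:00 PM + 4 h = Oct 4 2031 12:00 AM.
Oct 4 2031 12:00 AM + 4 h = Oct 4 2031 4:00 AM.

Oct 4 2031 12:00 AM, Oct 4 2031 4:00 AM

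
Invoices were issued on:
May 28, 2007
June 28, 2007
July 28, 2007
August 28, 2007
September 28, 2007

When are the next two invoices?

Each date is the 28th; the gaps (31, 30, 31, 31) track the month lengths.
The rule is the 28th of each month.
Next: October 2007 → October 28, 2007.
November 2007: November 28, 2007.

October 28, 2007; November 28, 2007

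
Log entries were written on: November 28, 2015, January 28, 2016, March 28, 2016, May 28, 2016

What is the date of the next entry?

Each date is the 28th; the gaps (61, 60, 61) track the month lengths.
The rule is the 28th of every 2 months.
July 2016: July 28, 2016.

July 28, 2016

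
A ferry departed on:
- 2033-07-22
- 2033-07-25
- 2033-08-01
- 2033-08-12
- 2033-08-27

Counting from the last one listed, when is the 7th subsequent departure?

Intervals are 3, 7, 11, 15 days — an arithmetic progression with common difference 4.
Next gap: 19 days. 2033-08-27 + 19 days = 2033-09-15.
Next gap: 23 days. 2033-09-15 + 23 days = 2033-10-08.
Next gap: 27 days. 2033-10-08 + 27 days = 2033-11-04.
Next gap: 31 days. 2033-11-04 + 31 days = 2033-12-05.
Next gap: 35 days. 2033-12-05 + 35 days = 2034-01-09.
Next gap: 39 days. 2034-01-09 + 39 days = 2034-02-17.
Next gap: 43 days. 2034-02-17 + 43 days = 2034-04-01.

2034-04-01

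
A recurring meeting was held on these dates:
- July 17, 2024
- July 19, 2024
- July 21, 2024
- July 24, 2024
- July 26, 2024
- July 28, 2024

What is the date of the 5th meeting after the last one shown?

Gaps: 2, 2, 3, 2, 2 days — not constant, but cyclic with period 3.
The events fall on every Wednesday, Friday and Sunday.
Next Wednesday: July 31, 2024.
Next Friday: August 2, 2024.
Next Sunday: August 4, 2024.
Next Wednesday: August 7, 2024.
The following Friday is August 9, 2024.

August 9, 2024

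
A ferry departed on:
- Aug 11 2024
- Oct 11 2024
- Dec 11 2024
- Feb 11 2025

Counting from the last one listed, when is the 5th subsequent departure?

The day-of-month is always 11 (61, 61, 62 days between events).
So this recurs on the 11th of every 2 months.
Next: April 2025 → Apr 11 2025.
Next: June 2025 → Jun 11 2025.
Next: August 2025 → Aug 11 2025.
Next: October 2025 → Oct 11 2025.
Next: December 2025 → Dec 11 2025.

Dec 11 2025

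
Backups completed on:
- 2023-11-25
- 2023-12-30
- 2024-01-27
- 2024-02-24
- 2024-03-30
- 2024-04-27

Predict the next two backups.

Every date is a Saturday; gaps 35, 28, 28, 35, 28 days.
Each is the last Saturday of its month (at least one falls on the 29th or later, ruling out '4th Saturday').
Last Saturday of May 2024: 2024-05-25.
June 2024 ends with Saturday 2024-06-29.

2024-05-25, 2024-06-29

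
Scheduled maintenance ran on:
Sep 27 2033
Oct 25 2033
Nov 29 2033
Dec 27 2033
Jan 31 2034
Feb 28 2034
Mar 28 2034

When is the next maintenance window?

Apr 25 2034

All Tuesdays; the gaps (28, 35, 28, 35, 28, 28) vary with month length.
This is the last Tuesday of each month.
Last Tuesday of April 2034: Apr 25 2034.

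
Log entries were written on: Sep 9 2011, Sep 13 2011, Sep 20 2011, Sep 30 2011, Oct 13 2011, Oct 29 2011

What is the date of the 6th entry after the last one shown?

Intervals are 4, 7, 10, 13, 16 days — an arithmetic progression with common difference 3.
Next gap: 19 days. Oct 29 2011 + 19 days = Nov 17 2011.
Next gap: 22 days. Nov 17 2011 + 22 days = Dec 9 2011.
Next gap: 25 days. Dec 9 2011 + 25 days = Jan 3 2012.
Next gap: 28 days. Jan 3 2012 + 28 days = Jan 31 2012.
Next gap: 31 days. Jan 31 2012 + 31 days = Mar 2 2012.
Next gap: 34 days. Mar 2 2012 + 34 days = Apr 5 2012.

Apr 5 2012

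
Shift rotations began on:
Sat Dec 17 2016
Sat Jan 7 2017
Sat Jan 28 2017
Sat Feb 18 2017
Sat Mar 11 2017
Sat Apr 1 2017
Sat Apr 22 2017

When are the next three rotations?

Every event comes 21 days after the last (21, 21, 21, 21, 21, 21).
Sat Apr 22 2017 + 21 days = Sat May 13 2017.
Sat May 13 2017 + 21 days = Sat Jun 3 2017.
Sat Jun 3 2017 + 21 days = Sat Jun 24 2017.

Sat May 13 2017, Sat Jun 3 2017, Sat Jun 24 2017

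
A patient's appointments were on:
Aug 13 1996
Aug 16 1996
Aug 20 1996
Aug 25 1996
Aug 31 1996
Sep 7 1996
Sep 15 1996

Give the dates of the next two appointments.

Intervals are 3, 4, 5, 6, 7, 8 days — an arithmetic progression with common difference 1.
Next gap: 9 days. Sep 15 1996 + 9 days = Sep 24 1996.
Next gap: 10 days. Sep 24 1996 + 10 days = Oct 4 1996.

Sep 24 1996, Oct 4 1996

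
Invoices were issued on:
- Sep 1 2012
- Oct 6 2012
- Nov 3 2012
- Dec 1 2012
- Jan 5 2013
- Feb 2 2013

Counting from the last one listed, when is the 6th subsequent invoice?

Aug 3 2013

All dates are Saturdays, 35, 28, 28, 35, 28 days apart.
Specifically, the 1st Saturday of each month.
1st Saturday of March 2013: Mar 2 2013.
1st Saturday of April 2013: Apr 6 2013.
May 2013 — 1st Saturday is May 4 2013.
1st Saturday of June 2013: Jun 1 2013.
July 2013 — 1st Saturday is Jul 6 2013.
August 2013 — 1st Saturday is Aug 3 2013.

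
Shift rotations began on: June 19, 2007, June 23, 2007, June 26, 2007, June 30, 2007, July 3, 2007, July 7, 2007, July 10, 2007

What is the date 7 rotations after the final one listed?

Gaps: 4, 3, 4, 3, 4, 3 days — not constant, but cyclic with period 2.
The events fall on every Tuesday and Saturday.
The following Saturday is July 14, 2007.
Next Tuesday: July 17, 2007.
The following Saturday is July 21, 2007.
The following Tuesday is July 24, 2007.
The following Saturday is July 28, 2007.
Next Tuesday: July 31, 2007.
The following Saturday is August 4, 2007.

August 4, 2007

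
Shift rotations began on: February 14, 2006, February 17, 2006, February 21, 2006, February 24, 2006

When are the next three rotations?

The gap pattern 3, 4, 3 repeats every 2 events.
These are the Tuesdays and Fridays of each week.
The following Tuesday is February 28, 2006.
The following Friday is March 3, 2006.
The following Tuesday is March 7, 2006.

February 28, 2006; March 3, 2006; March 7, 2006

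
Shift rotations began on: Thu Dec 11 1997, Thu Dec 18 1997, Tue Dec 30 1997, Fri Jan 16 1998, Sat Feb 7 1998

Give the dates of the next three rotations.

Fri Mar 6 1998, Tue Apr 7 1998, Thu May 14 1998

Intervals are 7, 12, 17, 22 days — an arithmetic progression with common difference 5.
Next gap: 27 days. Sat Feb 7 1998 + 27 days = Fri Mar 6 1998.
Next gap: 32 days. Fri Mar 6 1998 + 32 days = Tue Apr 7 1998.
Next gap: 37 days. Tue Apr 7 1998 + 37 days = Thu May 14 1998.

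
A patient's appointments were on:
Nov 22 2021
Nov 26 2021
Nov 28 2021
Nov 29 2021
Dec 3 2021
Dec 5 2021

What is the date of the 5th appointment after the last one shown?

Dec 17 2021

Gaps: 4, 2, 1, 4, 2 days — not constant, but cyclic with period 3.
The events fall on every Monday, Friday and Sunday.
Next Monday: Dec 6 2021.
The following Friday is Dec 10 2021.
The following Sunday is Dec 12 2021.
The following Monday is Dec 13 2021.
The following Friday is Dec 17 2021.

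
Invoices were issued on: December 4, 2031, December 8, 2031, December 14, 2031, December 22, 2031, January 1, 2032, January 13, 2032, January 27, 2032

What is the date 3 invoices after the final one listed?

March 21, 2032

Gaps: 4, 6, 8, 10, 12, 14 days — each gap is 2 larger than the previous one.
Next gap: 16 days. January 27, 2032 + 16 days = February 12, 2032.
Next gap: 18 days. February 12, 2032 + 18 days = March 1, 2032.
Next gap: 20 days. March 1, 2032 + 20 days = March 21, 2032.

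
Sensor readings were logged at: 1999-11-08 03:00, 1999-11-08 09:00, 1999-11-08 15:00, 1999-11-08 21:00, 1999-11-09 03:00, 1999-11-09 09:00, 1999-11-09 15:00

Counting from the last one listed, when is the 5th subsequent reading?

Spacing: 6, 6, 6, 6, 6, 6 h — constant 6 h.
1999-11-09 15:00 + 6 h = 1999-11-09 21:00.
1999-11-09 21:00 + 6 h = 1999-11-10 03:00.
1999-11-10 03:00 + 6 h = 1999-11-10 09:00.
1999-11-10 09:00 + 6 h = 1999-11-10 15:00.
1999-11-10 15:00 + 6 h = 1999-11-10 21:00.

1999-11-10 21:00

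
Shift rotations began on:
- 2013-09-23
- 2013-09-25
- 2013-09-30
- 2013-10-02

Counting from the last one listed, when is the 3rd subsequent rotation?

2013-10-14

The gap pattern 2, 5, 2 repeats every 2 events.
These are the Mondays and Wednesdays of each week.
The following Monday is 2013-10-07.
Next Wednesday: 2013-10-09.
The following Monday is 2013-10-14.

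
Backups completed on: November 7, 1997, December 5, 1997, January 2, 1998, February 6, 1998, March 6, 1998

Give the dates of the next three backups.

April 3, 1998; May 1, 1998; June 5, 1998

These are Fridays at 28- or 35-day spacing (28, 28, 35, 28).
The pattern: 1st Friday of the month.
1st Friday of April 1998: April 3, 1998.
1st Friday of May 1998: May 1, 1998.
1st Friday of June 1998: June 5, 1998.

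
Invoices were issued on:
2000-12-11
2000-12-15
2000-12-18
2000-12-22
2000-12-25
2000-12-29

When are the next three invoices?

2001-01-01, 2001-01-05, 2001-01-08

Every event lands on a Monday or Friday (gaps cycle 4, 3, 4, 3, 4).
So the schedule is: every Monday and Friday.
The following Monday is 2001-01-01.
Next Friday: 2001-01-05.
The following Monday is 2001-01-08.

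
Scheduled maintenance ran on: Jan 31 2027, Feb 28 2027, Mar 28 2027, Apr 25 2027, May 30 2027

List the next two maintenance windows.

Jun 27 2027, Jul 25 2027

These are Sundays with 28, 28, 28, 35-day gaps.
Each is the final Sunday of its month — Jan 31 2027 is past the 28th, so '4th Sunday' doesn't fit.
Last Sunday of June 2027: Jun 27 2027.
July 2027 ends with Sunday Jul 25 2027.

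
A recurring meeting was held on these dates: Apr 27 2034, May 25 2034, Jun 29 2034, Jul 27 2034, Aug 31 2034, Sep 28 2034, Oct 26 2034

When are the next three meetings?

These are Thursdays with 28, 35, 28, 35, 28, 28-day gaps.
Each is the final Thursday of its month — Jun 29 2034 is past the 28th, so '4th Thursday' doesn't fit.
November 2034 ends with Thursday Nov 30 2034.
December 2034 ends with Thursday Dec 28 2034.
Last Thursday of January 2035: Jan 25 2035.

Nov 30 2034, Dec 28 2034, Jan 25 2035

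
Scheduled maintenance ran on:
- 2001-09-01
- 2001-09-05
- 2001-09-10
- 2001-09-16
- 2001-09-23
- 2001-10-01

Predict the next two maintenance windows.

Gaps: 4, 5, 6, 7, 8 days — each gap is 1 larger than the previous one.
Next gap: 9 days. 2001-10-01 + 9 days = 2001-10-10.
Next gap: 10 days. 2001-10-10 + 10 days = 2001-10-20.

2001-10-10, 2001-10-20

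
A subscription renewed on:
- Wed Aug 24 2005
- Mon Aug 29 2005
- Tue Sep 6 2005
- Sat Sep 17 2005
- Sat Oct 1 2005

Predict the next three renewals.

Gaps: 5, 8, 11, 14 days — each gap is 3 larger than the previous one.
Next gap: 17 days. Sat Oct 1 2005 + 17 days = Tue Oct 18 2005.
Next gap: 20 days. Tue Oct 18 2005 + 20 days = Mon Nov 7 2005.
Next gap: 23 days. Mon Nov 7 2005 + 23 days = Wed Nov 30 2005.

Tue Oct 18 2005, Mon Nov 7 2005, Wed Nov 30 2005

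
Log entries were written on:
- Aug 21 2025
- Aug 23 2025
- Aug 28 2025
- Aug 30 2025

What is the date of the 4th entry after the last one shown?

Sep 13 2025

Every event lands on a Thursday or Saturday (gaps cycle 2, 5, 2).
So the schedule is: every Thursday and Saturday.
Next Thursday: Sep 4 2025.
The following Saturday is Sep 6 2025.
The following Thursday is Sep 11 2025.
Next Saturday: Sep 13 2025.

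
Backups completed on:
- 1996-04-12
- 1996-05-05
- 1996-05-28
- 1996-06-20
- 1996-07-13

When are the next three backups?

Gaps between consecutive events: 23, 23, 23, 23 days — a constant 23-day interval.
1996-07-13 + 23 days = 1996-08-05.
1996-08-05 + 23 days = 1996-08-28.
1996-08-28 + 23 days = 1996-09-20.

1996-08-05, 1996-08-28, 1996-09-20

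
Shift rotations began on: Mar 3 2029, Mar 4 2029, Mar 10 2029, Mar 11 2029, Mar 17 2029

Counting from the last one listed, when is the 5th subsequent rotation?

Gaps: 1, 6, 1, 6 days — not constant, but cyclic with period 2.
The events fall on every Saturday and Sunday.
The following Sunday is Mar 18 2029.
The following Saturday is Mar 24 2029.
Next Sunday: Mar 25 2029.
Next Saturday: Mar 31 2029.
Next Sunday: Apr 1 2029.

Apr 1 2029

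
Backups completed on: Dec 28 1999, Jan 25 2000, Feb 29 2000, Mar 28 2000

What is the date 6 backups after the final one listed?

All Tuesdays; the gaps (28, 35, 28) vary with month length.
This is the last Tuesday of each month.
April 2000 ends with Tuesday Apr 25 2000.
Last Tuesday of May 2000: May 30 2000.
Last Tuesday of June 2000: Jun 27 2000.
July 2000 ends with Tuesday Jul 25 2000.
Last Tuesday of August 2000: Aug 29 2000.
Last Tuesday of September 2000: Sep 26 2000.

Sep 26 2000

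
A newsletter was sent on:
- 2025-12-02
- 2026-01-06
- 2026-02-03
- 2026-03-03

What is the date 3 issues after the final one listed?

2026-06-02

These are Tuesdays at 28- or 35-day spacing (35, 28, 28).
The pattern: 1st Tuesday of the month.
April 2026 — 1st Tuesday is 2026-04-07.
May 2026 — 1st Tuesday is 2026-05-05.
1st Tuesday of June 2026: 2026-06-02.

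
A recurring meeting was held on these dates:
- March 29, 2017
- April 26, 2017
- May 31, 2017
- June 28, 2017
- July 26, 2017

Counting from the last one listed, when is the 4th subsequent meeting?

These are Wednesdays with 28, 35, 28, 28-day gaps.
Each is the final Wednesday of its month — March 29, 2017 is past the 28th, so '4th Wednesday' doesn't fit.
August 2017 ends with Wednesday August 30, 2017.
Last Wednesday of September 2017: September 27, 2017.
October 2017 ends with Wednesday October 25, 2017.
Last Wednesday of November 2017: November 29, 2017.

November 29, 2017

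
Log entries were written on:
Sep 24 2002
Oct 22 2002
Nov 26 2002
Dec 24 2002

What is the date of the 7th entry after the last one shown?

All dates are Tuesdays, 28, 35, 28 days apart.
Specifically, the 4th Tuesday of each month.
4th Tuesday of January 2003: Jan 28 2003.
February 2003 — 4th Tuesday is Feb 25 2003.
March 2003 — 4th Tuesday is Mar 25 2003.
4th Tuesday of April 2003: Apr 22 2003.
May 2003 — 4th Tuesday is May 27 2003.
4th Tuesday of June 2003: Jun 24 2003.
4th Tuesday of July 2003: Jul 22 2003.

Jul 22 2003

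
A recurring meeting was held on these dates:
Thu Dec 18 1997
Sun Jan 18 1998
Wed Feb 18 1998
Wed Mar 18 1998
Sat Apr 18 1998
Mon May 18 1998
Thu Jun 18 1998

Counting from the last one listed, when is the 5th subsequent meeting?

Wed Nov 18 1998

The day-of-month is always 18 (31, 31, 28, 31, 30, 31 days between events).
So this recurs on the 18th of each month.
July 1998: Sat Jul 18 1998.
August 1998: Tue Aug 18 1998.
Next: September 1998 → Fri Sep 18 1998.
October 1998: Sun Oct 18 1998.
November 1998: Wed Nov 18 1998.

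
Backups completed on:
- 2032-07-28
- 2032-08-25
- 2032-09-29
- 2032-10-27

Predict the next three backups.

All Wednesdays; the gaps (28, 35, 28) vary with month length.
This is the last Wednesday of each month.
November 2032 ends with Wednesday 2032-11-24.
Last Wednesday of December 2032: 2032-12-29.
Last Wednesday of January 2033: 2033-01-26.

2032-11-24, 2032-12-29, 2033-01-26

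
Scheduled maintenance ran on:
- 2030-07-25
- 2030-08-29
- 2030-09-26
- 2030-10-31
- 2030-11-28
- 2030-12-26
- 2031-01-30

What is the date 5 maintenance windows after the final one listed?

2031-06-26

These are Thursdays with 35, 28, 35, 28, 28, 35-day gaps.
Each is the final Thursday of its month — 2030-08-29 is past the 28th, so '4th Thursday' doesn't fit.
Last Thursday of February 2031: 2031-02-27.
March 2031 ends with Thursday 2031-03-27.
April 2031 ends with Thursday 2031-04-24.
Last Thursday of May 2031: 2031-05-29.
June 2031 ends with Thursday 2031-06-26.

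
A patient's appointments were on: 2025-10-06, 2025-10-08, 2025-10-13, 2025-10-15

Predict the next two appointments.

2025-10-20, 2025-10-22

The gap pattern 2, 5, 2 repeats every 2 events.
These are the Mondays and Wednesdays of each week.
Next Monday: 2025-10-20.
Next Wednesday: 2025-10-22.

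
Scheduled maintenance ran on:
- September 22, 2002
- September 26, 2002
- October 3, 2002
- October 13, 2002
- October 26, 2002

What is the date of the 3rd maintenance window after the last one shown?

Gaps: 4, 7, 10, 13 days — each gap is 3 larger than the previous one.
Next gap: 16 days. October 26, 2002 + 16 days = November 11, 2002.
Next gap: 19 days. November 11, 2002 + 19 days = November 30, 2002.
Next gap: 22 days. November 30, 2002 + 22 days = December 22, 2002.

December 22, 2002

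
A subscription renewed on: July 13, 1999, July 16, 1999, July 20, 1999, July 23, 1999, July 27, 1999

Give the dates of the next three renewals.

Gaps: 3, 4, 3, 4 days — not constant, but cyclic with period 2.
The events fall on every Tuesday and Friday.
The following Friday is July 30, 1999.
The following Tuesday is August 3, 1999.
The following Friday is August 6, 1999.

July 30, 1999; August 3, 1999; August 6, 1999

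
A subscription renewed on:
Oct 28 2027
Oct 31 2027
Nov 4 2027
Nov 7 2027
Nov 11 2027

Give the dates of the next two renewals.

Nov 14 2027, Nov 18 2027

The gap pattern 3, 4, 3, 4 repeats every 2 events.
These are the Thursdays and Sundays of each week.
The following Sunday is Nov 14 2027.
The following Thursday is Nov 18 2027.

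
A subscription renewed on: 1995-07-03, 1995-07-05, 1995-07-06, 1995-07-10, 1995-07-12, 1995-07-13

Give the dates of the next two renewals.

Gaps: 2, 1, 4, 2, 1 days — not constant, but cyclic with period 3.
The events fall on every Monday, Wednesday and Thursday.
Next Monday: 1995-07-17.
The following Wednesday is 1995-07-19.

1995-07-17, 1995-07-19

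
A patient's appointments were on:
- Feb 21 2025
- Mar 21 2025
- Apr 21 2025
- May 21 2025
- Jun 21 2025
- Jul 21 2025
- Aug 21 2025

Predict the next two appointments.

Sep 21 2025, Oct 21 2025

The day-of-month is always 21 (28, 31, 30, 31, 30, 31 days between events).
So this recurs on the 21st of each month.
Next: September 2025 → Sep 21 2025.
Next: October 2025 → Oct 21 2025.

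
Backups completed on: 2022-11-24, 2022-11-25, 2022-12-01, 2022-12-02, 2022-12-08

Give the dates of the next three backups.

Gaps: 1, 6, 1, 6 days — not constant, but cyclic with period 2.
The events fall on every Thursday and Friday.
Next Friday: 2022-12-09.
The following Thursday is 2022-12-15.
The following Friday is 2022-12-16.

2022-12-09, 2022-12-15, 2022-12-16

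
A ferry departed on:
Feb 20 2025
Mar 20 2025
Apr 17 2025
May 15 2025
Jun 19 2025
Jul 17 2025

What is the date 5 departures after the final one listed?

Dec 18 2025

All dates are Thursdays, 28, 28, 28, 35, 28 days apart.
Specifically, the 3rd Thursday of each month.
3rd Thursday of August 2025: Aug 21 2025.
3rd Thursday of September 2025: Sep 18 2025.
3rd Thursday of October 2025: Oct 16 2025.
3rd Thursday of November 2025: Nov 20 2025.
December 2025 — 3rd Thursday is Dec 18 2025.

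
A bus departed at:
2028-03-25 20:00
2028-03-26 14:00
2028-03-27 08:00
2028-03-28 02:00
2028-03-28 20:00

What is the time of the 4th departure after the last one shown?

2028-03-31 20:00

Spacing: 18, 18, 18, 18 h — constant 18 h.
2028-03-28 20:00 + 18 h = 2028-03-29 14:00.
2028-03-29 14:00 + 18 h = 2028-03-30 08:00.
2028-03-30 08:00 + 18 h = 2028-03-31 02:00.
2028-03-31 02:00 + 18 h = 2028-03-31 20:00.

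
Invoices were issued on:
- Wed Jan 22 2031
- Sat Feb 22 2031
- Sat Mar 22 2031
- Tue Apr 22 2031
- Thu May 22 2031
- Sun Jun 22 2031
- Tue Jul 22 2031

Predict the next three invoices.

Fri Aug 22 2031, Mon Sep 22 2031, Wed Oct 22 2031

The day-of-month is always 22 (31, 28, 31, 30, 31, 30 days between events).
So this recurs on the 22nd of each month.
August 2031: Fri Aug 22 2031.
September 2031: Mon Sep 22 2031.
Next: October 2031 → Wed Oct 22 2031.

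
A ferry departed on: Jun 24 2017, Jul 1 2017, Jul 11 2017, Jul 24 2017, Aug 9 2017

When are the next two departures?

The spacing grows by 3 each time: 7, 10, 13, 16 days.
Next gap: 19 days. Aug 9 2017 + 19 days = Aug 28 2017.
Next gap: 22 days. Aug 28 2017 + 22 days = Sep 19 2017.

Aug 28 2017, Sep 19 2017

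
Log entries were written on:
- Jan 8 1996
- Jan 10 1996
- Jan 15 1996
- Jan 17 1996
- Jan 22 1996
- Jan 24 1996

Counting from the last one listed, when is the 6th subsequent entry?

Every event lands on a Monday or Wednesday (gaps cycle 2, 5, 2, 5, 2).
So the schedule is: every Monday and Wednesday.
Next Monday: Jan 29 1996.
Next Wednesday: Jan 31 1996.
Next Monday: Feb 5 1996.
The following Wednesday is Feb 7 1996.
The following Monday is Feb 12 1996.
Next Wednesday: Feb 14 1996.

Feb 14 1996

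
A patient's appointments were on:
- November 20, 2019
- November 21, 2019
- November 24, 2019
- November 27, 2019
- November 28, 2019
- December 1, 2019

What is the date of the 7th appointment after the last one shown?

December 18, 2019

Every event lands on a Wednesday or Thursday or Sunday (gaps cycle 1, 3, 3, 1, 3).
So the schedule is: every Wednesday, Thursday and Sunday.
Next Wednesday: December 4, 2019.
Next Thursday: December 5, 2019.
Next Sunday: December 8, 2019.
Next Wednesday: December 11, 2019.
Next Thursday: December 12, 2019.
The following Sunday is December 15, 2019.
The following Wednesday is December 18, 2019.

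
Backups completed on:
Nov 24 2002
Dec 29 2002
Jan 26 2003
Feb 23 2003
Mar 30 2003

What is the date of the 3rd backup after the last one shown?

All Sundays; the gaps (35, 28, 28, 35) vary with month length.
This is the last Sunday of each month.
April 2003 ends with Sunday Apr 27 2003.
May 2003 ends with Sunday May 25 2003.
Last Sunday of June 2003: Jun 29 2003.

Jun 29 2003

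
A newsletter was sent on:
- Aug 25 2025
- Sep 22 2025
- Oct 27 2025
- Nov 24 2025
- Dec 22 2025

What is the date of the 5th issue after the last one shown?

These are Mondays at 28- or 35-day spacing (28, 35, 28, 28).
The pattern: 4th Monday of the month.
January 2026 — 4th Monday is Jan 26 2026.
February 2026 — 4th Monday is Feb 23 2026.
4th Monday of March 2026: Mar 23 2026.
4th Monday of April 2026: Apr 27 2026.
4th Monday of May 2026: May 25 2026.

May 25 2026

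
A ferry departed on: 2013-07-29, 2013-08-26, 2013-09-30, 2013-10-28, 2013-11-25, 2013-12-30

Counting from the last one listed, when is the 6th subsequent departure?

2014-06-30

All Mondays; the gaps (28, 35, 28, 28, 35) vary with month length.
This is the last Monday of each month.
Last Monday of January 2014: 2014-01-27.
Last Monday of February 2014: 2014-02-24.
March 2014 ends with Monday 2014-03-31.
April 2014 ends with Monday 2014-04-28.
Last Monday of May 2014: 2014-05-26.
June 2014 ends with Monday 2014-06-30.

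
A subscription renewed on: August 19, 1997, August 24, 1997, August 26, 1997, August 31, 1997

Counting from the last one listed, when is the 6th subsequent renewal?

September 21, 1997

The gap pattern 5, 2, 5 repeats every 2 events.
These are the Tuesdays and Sundays of each week.
The following Tuesday is September 2, 1997.
The following Sunday is September 7, 1997.
Next Tuesday: September 9, 1997.
The following Sunday is September 14, 1997.
Next Tuesday: September 16, 1997.
Next Sunday: September 21, 1997.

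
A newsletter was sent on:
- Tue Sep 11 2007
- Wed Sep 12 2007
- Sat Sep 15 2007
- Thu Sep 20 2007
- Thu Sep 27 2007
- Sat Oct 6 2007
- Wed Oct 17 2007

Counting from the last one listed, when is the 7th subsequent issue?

Gaps: 1, 3, 5, 7, 9, 11 days — each gap is 2 larger than the previous one.
Next gap: 13 days. Wed Oct 17 2007 + 13 days = Tue Oct 30 2007.
Next gap: 15 days. Tue Oct 30 2007 + 15 days = Wed Nov 14 2007.
Next gap: 17 days. Wed Nov 14 2007 + 17 days = Sat Dec 1 2007.
Next gap: 19 days. Sat Dec 1 2007 + 19 days = Thu Dec 20 2007.
Next gap: 21 days. Thu Dec 20 2007 + 21 days = Thu Jan 10 2008.
Next gap: 23 days. Thu Jan 10 2008 + 23 days = Sat Feb 2 2008.
Next gap: 25 days. Sat Feb 2 2008 + 25 days = Wed Feb 27 2008.

Wed Feb 27 2008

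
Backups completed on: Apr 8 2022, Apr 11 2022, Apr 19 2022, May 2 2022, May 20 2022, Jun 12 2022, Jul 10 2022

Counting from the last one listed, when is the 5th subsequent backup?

The spacing grows by 5 each time: 3, 8, 13, 18, 23, 28 days.
Next gap: 33 days. Jul 10 2022 + 33 days = Aug 12 2022.
Next gap: 38 days. Aug 12 2022 + 38 days = Sep 19 2022.
Next gap: 43 days. Sep 19 2022 + 43 days = Nov 1 2022.
Next gap: 48 days. Nov 1 2022 + 48 days = Dec 19 2022.
Next gap: 53 days. Dec 19 2022 + 53 days = Feb 10 2023.

Feb 10 2023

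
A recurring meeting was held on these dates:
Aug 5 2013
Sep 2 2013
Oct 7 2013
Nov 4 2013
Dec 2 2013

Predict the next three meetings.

Gaps: 28, 35, 28, 28 days — a mix of 28 and 35. Every date is a Monday.
Each is the 1st Monday of its month.
January 2014 — 1st Monday is Jan 6 2014.
1st Monday of February 2014: Feb 3 2014.
1st Monday of March 2014: Mar 3 2014.

Jan 6 2014, Feb 3 2014, Mar 3 2014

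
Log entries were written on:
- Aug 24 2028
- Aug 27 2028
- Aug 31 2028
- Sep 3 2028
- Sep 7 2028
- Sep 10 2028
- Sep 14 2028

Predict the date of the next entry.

Sep 17 2028

The gap pattern 3, 4, 3, 4, 3, 4 repeats every 2 events.
These are the Thursdays and Sundays of each week.
The following Sunday is Sep 17 2028.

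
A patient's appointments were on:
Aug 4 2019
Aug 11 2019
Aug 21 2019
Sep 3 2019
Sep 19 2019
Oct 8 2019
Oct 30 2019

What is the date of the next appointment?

Intervals are 7, 10, 13, 16, 19, 22 days — an arithmetic progression with common difference 3.
Next gap: 25 days. Oct 30 2019 + 25 days = Nov 24 2019.

Nov 24 2019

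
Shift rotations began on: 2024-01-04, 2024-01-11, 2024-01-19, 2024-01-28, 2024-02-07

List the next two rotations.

The spacing grows by 1 each time: 7, 8, 9, 10 days.
Next gap: 11 days. 2024-02-07 + 11 days = 2024-02-18.
Next gap: 12 days. 2024-02-18 + 12 days = 2024-03-01.

2024-02-18, 2024-03-01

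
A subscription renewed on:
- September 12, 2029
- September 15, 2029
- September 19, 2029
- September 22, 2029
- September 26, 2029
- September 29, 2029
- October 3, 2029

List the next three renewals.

October 6, 2029; October 10, 2029; October 13, 2029

Gaps: 3, 4, 3, 4, 3, 4 days — not constant, but cyclic with period 2.
The events fall on every Wednesday and Saturday.
The following Saturday is October 6, 2029.
Next Wednesday: October 10, 2029.
The following Saturday is October 13, 2029.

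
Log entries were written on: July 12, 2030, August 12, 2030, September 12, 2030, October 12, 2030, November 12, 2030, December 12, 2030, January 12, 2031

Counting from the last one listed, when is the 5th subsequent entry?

Gaps: 31, 31, 30, 31, 30, 31 days — not constant. Every event is on the 12th of the month.
Pattern: the 12th of each month.
February 2031: February 12, 2031.
Next: March 2031 → March 12, 2031.
April 2031: April 12, 2031.
Next: May 2031 → May 12, 2031.
June 2031: June 12, 2031.

June 12, 2031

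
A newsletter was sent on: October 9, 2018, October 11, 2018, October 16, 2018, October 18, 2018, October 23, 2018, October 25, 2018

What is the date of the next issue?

Gaps: 2, 5, 2, 5, 2 days — not constant, but cyclic with period 2.
The events fall on every Tuesday and Thursday.
The following Tuesday is October 30, 2018.

October 30, 2018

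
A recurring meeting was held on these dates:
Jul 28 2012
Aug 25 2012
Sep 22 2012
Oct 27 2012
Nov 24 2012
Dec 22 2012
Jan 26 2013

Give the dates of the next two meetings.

Feb 23 2013, Mar 23 2013

These are Saturdays at 28- or 35-day spacing (28, 28, 35, 28, 28, 35).
The pattern: 4th Saturday of the month.
February 2013 — 4th Saturday is Feb 23 2013.
March 2013 — 4th Saturday is Mar 23 2013.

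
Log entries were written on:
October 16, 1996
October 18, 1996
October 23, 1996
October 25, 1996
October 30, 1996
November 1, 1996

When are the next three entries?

November 6, 1996; November 8, 1996; November 13, 1996

The gap pattern 2, 5, 2, 5, 2 repeats every 2 events.
These are the Wednesdays and Fridays of each week.
Next Wednesday: November 6, 1996.
The following Friday is November 8, 1996.
The following Wednesday is November 13, 1996.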